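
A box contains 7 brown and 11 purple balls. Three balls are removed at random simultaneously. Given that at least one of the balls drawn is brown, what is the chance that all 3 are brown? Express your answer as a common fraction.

5/93

P(all 3 brown) = C(7,3)/C(18,3) = 35/816; P(at least one brown) = 1 − C(11,3)/C(18,3) = 217/272.
Since 'all 3 brown' ⊆ 'at least one brown', P(all 3 | at least one) = 35/816 / 217/272 = 5/93 ≈ 0.0538.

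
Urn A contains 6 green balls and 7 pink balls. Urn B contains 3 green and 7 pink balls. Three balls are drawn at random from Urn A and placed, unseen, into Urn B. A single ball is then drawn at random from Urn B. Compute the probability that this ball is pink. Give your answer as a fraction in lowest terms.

112/169

Condition on how many of the transferred balls are pink (from Urn A: 7 pink of 13; then Urn B has 13 total).
  0 pink: C(7,0)C(6,3)/C(13,3) = 10/143; then P = 7/13
  1 pink: C(7,1)C(6,2)/C(13,3) = 105/286; then P = 8/13
  2 pink: C(7,2)C(6,1)/C(13,3) = 63/143; then P = 9/13
  3 pink: C(7,3)C(6,0)/C(13,3) = 35/286; then P = 10/13
P(pink from Urn B) = 112/169 ≈ 0.6627.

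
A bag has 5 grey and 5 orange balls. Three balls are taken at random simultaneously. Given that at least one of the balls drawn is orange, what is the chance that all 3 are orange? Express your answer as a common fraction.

P(all 3 orange) = C(5,3)/C(10,3) = 1/12; P(at least one orange) = 1 − C(5,3)/C(10,3) = 11/12.
Since 'all 3 orange' ⊆ 'at least one orange', P(all 3 | at least one) = 1/12 / 11/12 = 1/11 ≈ 0.0909.

1/11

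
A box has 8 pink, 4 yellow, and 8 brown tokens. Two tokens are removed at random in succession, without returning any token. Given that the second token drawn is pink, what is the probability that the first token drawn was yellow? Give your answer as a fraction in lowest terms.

4/19

P(first=yellow and the second token drawn is pink) = (4/20)·(8/19) = 8/95.
P(the second token drawn is pink) = Σ over first color = 14/95 + 8/95 + 16/95 = 2/5.
By Bayes, P(first=yellow | the second token drawn is pink) = 8/95 / 2/5 = 4/19 ≈ 0.2105.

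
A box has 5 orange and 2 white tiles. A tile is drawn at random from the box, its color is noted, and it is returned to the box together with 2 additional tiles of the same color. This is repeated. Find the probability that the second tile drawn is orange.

5/7

Condition on the first draw. If first is orange (prob 5/7), second-orange has prob (7)/(9); if not (prob 2/7), it has prob 5/(9).
P = (5/7)·(7/9) + (2/7)·(5/9) = 5/7 ≈ 0.7143.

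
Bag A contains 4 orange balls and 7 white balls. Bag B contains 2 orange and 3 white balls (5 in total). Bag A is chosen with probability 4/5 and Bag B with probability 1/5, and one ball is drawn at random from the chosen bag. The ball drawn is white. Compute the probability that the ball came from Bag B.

33/173

P(white | Bag A) = 7/11; P(white | Bag B) = 3/5.
P(white) = 4/5·7/11 + 1/5·3/5 = 173/275.
By Bayes' rule, P(Bag B | white) = 3/25 / 173/275 = 33/173 ≈ 0.1908.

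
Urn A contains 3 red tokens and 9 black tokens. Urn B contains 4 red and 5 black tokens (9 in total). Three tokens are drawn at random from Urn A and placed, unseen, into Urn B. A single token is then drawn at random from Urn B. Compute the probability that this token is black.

29/48

Condition on how many of the transferred tokens are black (from Urn A: 9 black of 12; then Urn B has 12 total).
  0 black: C(9,0)C(3,3)/C(12,3) = 1/220; then P = 5/12
  1 black: C(9,1)C(3,2)/C(12,3) = 27/220; then P = 6/12
  2 black: C(9,2)C(3,1)/C(12,3) = 27/55; then P = 7/12
  3 black: C(9,3)C(3,0)/C(12,3) = 21/55; then P = 8/12
P(black from Urn B) = 29/48 ≈ 0.6042.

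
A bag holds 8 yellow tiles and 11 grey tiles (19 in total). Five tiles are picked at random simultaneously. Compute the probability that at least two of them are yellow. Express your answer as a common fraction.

1421/1938

Sum the hypergeometric tail for j = 2,…,5 yellow tiles.
Favorable = C(8,2)·C(11,3) + C(8,3)·C(11,2) + C(8,4)·C(11,1) + C(8,5)·C(11,0) = 8526; total = C(19,5) = 11628.
P = 8526/11628 = 1421/1938 ≈ 0.7332.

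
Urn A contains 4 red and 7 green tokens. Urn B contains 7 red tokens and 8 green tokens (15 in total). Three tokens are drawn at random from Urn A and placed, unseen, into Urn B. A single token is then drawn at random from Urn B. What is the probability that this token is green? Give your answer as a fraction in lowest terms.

Condition on how many of the transferred tokens are green (from Urn A: 7 green of 11; then Urn B has 18 total).
  0 green: C(7,0)C(4,3)/C(11,3) = 4/165; then P = 8/18
  1 green: C(7,1)C(4,2)/C(11,3) = 14/55; then P = 9/18
  2 green: C(7,2)C(4,1)/C(11,3) = 28/55; then P = 10/18
  3 green: C(7,3)C(4,0)/C(11,3) = 7/33; then P = 11/18
P(green from Urn B) = 109/198 ≈ 0.5505.

109/198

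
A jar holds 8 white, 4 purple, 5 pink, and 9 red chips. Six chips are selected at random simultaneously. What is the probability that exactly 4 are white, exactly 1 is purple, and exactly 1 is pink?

Unordered draws without replacement: count favorable combinations over C(26,6).
Favorable = C(8,4) · C(4,1) · C(5,1) · C(9,0) = 1400; total = C(26,6) = 230230.
P = 1400/230230 = 20/3289 ≈ 0.0061.

20/3289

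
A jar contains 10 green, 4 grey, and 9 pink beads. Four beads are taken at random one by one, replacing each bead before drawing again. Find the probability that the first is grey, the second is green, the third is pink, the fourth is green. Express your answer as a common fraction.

Multiply the conditional probability of each draw in order, with replacement (the composition resets each draw).
P = (4/23) · (10/23) · (9/23) · (10/23) = 3600/279841 ≈ 0.0129.

3600/279841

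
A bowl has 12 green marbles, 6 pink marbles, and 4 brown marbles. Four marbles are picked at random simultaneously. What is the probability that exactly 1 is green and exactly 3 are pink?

Unordered draws without replacement: count favorable combinations over C(22,4).
Favorable = C(12,1) · C(6,3) · C(4,0) = 240; total = C(22,4) = 7315.
P = 240/7315 = 48/1463 ≈ 0.0328.

48/1463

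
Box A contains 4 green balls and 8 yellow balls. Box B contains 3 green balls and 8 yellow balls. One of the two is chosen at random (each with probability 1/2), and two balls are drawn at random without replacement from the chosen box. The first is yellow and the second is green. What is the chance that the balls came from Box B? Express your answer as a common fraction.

9/19

P(E | Box A) = 8/33; P(E | Box B) = 12/55.
P(E) = 1/2·8/33 + 1/2·12/55 = 38/165.
By Bayes' rule, P(Box B | E) = 6/55 / 38/165 = 9/19 ≈ 0.4737.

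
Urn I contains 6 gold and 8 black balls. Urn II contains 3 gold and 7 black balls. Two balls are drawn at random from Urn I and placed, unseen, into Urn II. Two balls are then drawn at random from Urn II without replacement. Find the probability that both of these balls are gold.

Condition on how many of the transferred balls are gold (from Urn I: 6 gold of 14; then Urn II has 12 total).
  0 gold: C(6,0)C(8,2)/C(14,2) = 4/13; then P = C(3,2)/C(12,2) = 1/22
  1 gold: C(6,1)C(8,1)/C(14,2) = 48/91; then P = C(4,2)/C(12,2) = 1/11
  2 gold: C(6,2)C(8,0)/C(14,2) = 15/91; then P = C(5,2)/C(12,2) = 5/33
P(both gold) = 87/1001 ≈ 0.0869.

87/1001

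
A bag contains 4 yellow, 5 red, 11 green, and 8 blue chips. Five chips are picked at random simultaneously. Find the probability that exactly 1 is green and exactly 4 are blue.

11/1404

Unordered draws without replacement: count favorable combinations over C(28,5).
Favorable = C(4,0) · C(5,0) · C(11,1) · C(8,4) = 770; total = C(28,5) = 98280.
P = 770/98280 = 11/1404 ≈ 0.0078.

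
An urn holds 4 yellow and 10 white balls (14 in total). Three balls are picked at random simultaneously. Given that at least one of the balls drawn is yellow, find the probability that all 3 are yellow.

P(all 3 yellow) = C(4,3)/C(14,3) = 1/91; P(at least one yellow) = 1 − C(10,3)/C(14,3) = 61/91.
Since 'all 3 yellow' ⊆ 'at least one yellow', P(all 3 | at least one) = 1/91 / 61/91 = 1/61 ≈ 0.0164.

1/61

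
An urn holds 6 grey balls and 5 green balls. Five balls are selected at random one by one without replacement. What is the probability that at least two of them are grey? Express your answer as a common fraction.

Sum the hypergeometric tail for j = 2,…,5 grey balls.
Favorable = C(6,2)·C(5,3) + C(6,3)·C(5,2) + C(6,4)·C(5,1) + C(6,5)·C(5,0) = 431; total = C(11,5) = 462.
P = 431/462 = 431/462 ≈ 0.9329.

431/462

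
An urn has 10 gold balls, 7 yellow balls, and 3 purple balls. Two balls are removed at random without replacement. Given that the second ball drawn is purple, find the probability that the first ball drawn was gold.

P(first=gold and the second ball drawn is purple) = (10/20)·(3/19) = 3/38.
P(the second ball drawn is purple) = Σ over first color = 3/38 + 21/380 + 3/190 = 3/20.
By Bayes, P(first=gold | the second ball drawn is purple) = 3/38 / 3/20 = 10/19 ≈ 0.5263.

10/19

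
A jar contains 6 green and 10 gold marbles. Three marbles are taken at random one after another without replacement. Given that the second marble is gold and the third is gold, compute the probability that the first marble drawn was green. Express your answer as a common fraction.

P(first=green and the second marble is gold and the third is gold) = (6/16)·(10/15)·(9/14) = 9/56.
P(E) = Σ over first color = 9/56 + 3/14 = 3/8.
By Bayes, P(first=green | E) = 9/56 / 3/8 = 3/7 ≈ 0.4286.

3/7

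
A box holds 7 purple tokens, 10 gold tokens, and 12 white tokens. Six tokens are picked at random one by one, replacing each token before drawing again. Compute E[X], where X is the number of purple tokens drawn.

By linearity of expectation, E[X] = Σ P(draw i is purple); each independent draw has P(purple) = 7/29.
E[X] = 6 · 7/29 = 42/29 ≈ 1.4483.

42/29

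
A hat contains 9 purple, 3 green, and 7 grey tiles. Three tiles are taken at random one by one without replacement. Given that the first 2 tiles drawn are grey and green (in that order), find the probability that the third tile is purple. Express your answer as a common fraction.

After removing 1 green, 1 grey, the hat has 9 purple out of 17 remaining.
P(third is purple | given) = 9/17 ≈ 0.5294.

9/17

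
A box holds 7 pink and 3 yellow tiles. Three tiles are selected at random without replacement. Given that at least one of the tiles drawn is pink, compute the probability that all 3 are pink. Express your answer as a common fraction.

P(all 3 pink) = C(7,3)/C(10,3) = 7/24; P(at least one pink) = 1 − C(3,3)/C(10,3) = 119/120.
Since 'all 3 pink' ⊆ 'at least one pink', P(all 3 | at least one) = 7/24 / 119/120 = 5/17 ≈ 0.2941.

5/17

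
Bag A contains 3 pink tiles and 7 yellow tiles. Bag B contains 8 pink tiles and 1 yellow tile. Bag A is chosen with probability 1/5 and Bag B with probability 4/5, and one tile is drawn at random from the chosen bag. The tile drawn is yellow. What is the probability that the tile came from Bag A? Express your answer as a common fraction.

P(yellow | Bag A) = 7/10; P(yellow | Bag B) = 1/9.
P(yellow) = 1/5·7/10 + 4/5·1/9 = 103/450.
By Bayes' rule, P(Bag A | yellow) = 7/50 / 103/450 = 63/103 ≈ 0.6117.

63/103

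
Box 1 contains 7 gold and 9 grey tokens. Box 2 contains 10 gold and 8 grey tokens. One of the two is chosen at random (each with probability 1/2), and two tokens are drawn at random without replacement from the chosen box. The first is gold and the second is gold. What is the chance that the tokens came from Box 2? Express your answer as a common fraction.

P(E | Box 1) = 7/40; P(E | Box 2) = 5/17.
P(E) = 1/2·7/40 + 1/2·5/17 = 319/1360.
By Bayes' rule, P(Box 2 | E) = 5/34 / 319/1360 = 200/319 ≈ 0.6270.

200/319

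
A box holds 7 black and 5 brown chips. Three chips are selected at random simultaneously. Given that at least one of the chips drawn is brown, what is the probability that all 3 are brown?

2/37

P(all 3 brown) = C(5,3)/C(12,3) = 1/22; P(at least one brown) = 1 − C(7,3)/C(12,3) = 37/44.
Since 'all 3 brown' ⊆ 'at least one brown', P(all 3 | at least one) = 1/22 / 37/44 = 2/37 ≈ 0.0541.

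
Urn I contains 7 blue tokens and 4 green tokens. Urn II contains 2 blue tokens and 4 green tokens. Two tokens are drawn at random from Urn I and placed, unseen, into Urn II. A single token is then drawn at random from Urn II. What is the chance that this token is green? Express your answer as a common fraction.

13/22

Condition on how many of the transferred tokens are green (from Urn I: 4 green of 11; then Urn II has 8 total).
  0 green: C(4,0)C(7,2)/C(11,2) = 21/55; then P = 4/8
  1 green: C(4,1)C(7,1)/C(11,2) = 28/55; then P = 5/8
  2 green: C(4,2)C(7,0)/C(11,2) = 6/55; then P = 6/8
P(green from Urn II) = 13/22 ≈ 0.5909.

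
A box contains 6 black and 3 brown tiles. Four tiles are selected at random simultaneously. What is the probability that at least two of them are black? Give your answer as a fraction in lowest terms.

20/21

Sum the hypergeometric tail for j = 2,…,4 black tiles.
Favorable = C(6,2)·C(3,2) + C(6,3)·C(3,1) + C(6,4)·C(3,0) = 120; total = C(9,4) = 126.
P = 120/126 = 20/21 ≈ 0.9524.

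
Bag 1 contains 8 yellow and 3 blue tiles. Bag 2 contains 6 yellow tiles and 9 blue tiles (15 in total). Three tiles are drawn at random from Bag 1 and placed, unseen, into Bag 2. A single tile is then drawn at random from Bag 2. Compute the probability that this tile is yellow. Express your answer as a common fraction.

Condition on how many of the transferred tiles are yellow (from Bag 1: 8 yellow of 11; then Bag 2 has 18 total).
  0 yellow: C(8,0)C(3,3)/C(11,3) = 1/165; then P = 6/18
  1 yellow: C(8,1)C(3,2)/C(11,3) = 8/55; then P = 7/18
  2 yellow: C(8,2)C(3,1)/C(11,3) = 28/55; then P = 8/18
  3 yellow: C(8,3)C(3,0)/C(11,3) = 56/165; then P = 9/18
P(yellow from Bag 2) = 5/11 ≈ 0.4545.

5/11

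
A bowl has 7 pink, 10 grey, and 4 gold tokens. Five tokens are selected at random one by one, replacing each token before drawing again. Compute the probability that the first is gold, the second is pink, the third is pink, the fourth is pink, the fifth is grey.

40/11907

Multiply the conditional probability of each draw in order, with replacement (the composition resets each draw).
P = (4/21) · (7/21) · (7/21) · (7/21) · (10/21) = 40/11907 ≈ 0.0034.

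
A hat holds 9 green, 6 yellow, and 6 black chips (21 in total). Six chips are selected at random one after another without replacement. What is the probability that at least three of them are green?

Sum the hypergeometric tail for j = 3,…,6 green chips.
Favorable = C(9,3)·C(12,3) + C(9,4)·C(12,2) + C(9,5)·C(12,1) + C(9,6)·C(12,0) = 28392; total = C(21,6) = 54264.
P = 28392/54264 = 169/323 ≈ 0.5232.

169/323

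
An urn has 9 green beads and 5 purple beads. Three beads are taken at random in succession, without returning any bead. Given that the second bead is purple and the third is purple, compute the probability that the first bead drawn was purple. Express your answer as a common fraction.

P(first=purple and the second bead is purple and the third is purple) = (5/14)·(4/13)·(3/12) = 5/182.
P(E) = Σ over first color = 15/182 + 5/182 = 10/91.
By Bayes, P(first=purple | E) = 5/182 / 10/91 = 1/4 ≈ 0.2500.

1/4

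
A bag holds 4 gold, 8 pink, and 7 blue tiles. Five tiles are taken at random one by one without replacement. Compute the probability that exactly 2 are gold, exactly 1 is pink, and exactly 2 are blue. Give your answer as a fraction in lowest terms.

Unordered draws without replacement: count favorable combinations over C(19,5).
Favorable = C(4,2) · C(8,1) · C(7,2) = 1008; total = C(19,5) = 11628.
P = 1008/11628 = 28/323 ≈ 0.0867.

28/323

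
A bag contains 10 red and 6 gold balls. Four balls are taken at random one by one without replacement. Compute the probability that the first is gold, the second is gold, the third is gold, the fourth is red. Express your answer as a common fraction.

Multiply the conditional probability of each draw in order, without replacement, so each draw removes one from its color and from the total.
P = (6/16) · (5/15) · (4/14) · (10/13) = 5/182 ≈ 0.0275.

5/182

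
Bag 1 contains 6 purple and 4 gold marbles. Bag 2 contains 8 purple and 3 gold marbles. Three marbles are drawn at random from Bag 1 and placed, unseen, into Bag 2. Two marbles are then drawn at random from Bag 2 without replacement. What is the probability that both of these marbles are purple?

Condition on how many of the transferred marbles are purple (from Bag 1: 6 purple of 10; then Bag 2 has 14 total).
  0 purple: C(6,0)C(4,3)/C(10,3) = 1/30; then P = C(8,2)/C(14,2) = 4/13
  1 purple: C(6,1)C(4,2)/C(10,3) = 3/10; then P = C(9,2)/C(14,2) = 36/91
  2 purple: C(6,2)C(4,1)/C(10,3) = 1/2; then P = C(10,2)/C(14,2) = 45/91
  3 purple: C(6,3)C(4,0)/C(10,3) = 1/6; then P = C(11,2)/C(14,2) = 55/91
P(both purple) = 31/65 ≈ 0.4769.

31/65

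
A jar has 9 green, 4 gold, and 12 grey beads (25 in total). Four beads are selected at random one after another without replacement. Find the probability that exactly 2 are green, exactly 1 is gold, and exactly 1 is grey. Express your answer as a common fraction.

864/6325

Unordered draws without replacement: count favorable combinations over C(25,4).
Favorable = C(9,2) · C(4,1) · C(12,1) = 1728; total = C(25,4) = 12650.
P = 1728/12650 = 864/6325 ≈ 0.1366.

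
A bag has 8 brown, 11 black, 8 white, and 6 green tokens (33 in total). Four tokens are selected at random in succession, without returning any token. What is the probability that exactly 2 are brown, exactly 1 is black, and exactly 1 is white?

28/465

Unordered draws without replacement: count favorable combinations over C(33,4).
Favorable = C(8,2) · C(11,1) · C(8,1) · C(6,0) = 2464; total = C(33,4) = 40920.
P = 2464/40920 = 28/465 ≈ 0.0602.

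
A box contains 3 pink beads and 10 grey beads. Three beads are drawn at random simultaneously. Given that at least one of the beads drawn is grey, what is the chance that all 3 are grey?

8/19

P(all 3 grey) = C(10,3)/C(13,3) = 60/143; P(at least one grey) = 1 − C(3,3)/C(13,3) = 285/286.
Since 'all 3 grey' ⊆ 'at least one grey', P(all 3 | at least one) = 60/143 / 285/286 = 8/19 ≈ 0.4211.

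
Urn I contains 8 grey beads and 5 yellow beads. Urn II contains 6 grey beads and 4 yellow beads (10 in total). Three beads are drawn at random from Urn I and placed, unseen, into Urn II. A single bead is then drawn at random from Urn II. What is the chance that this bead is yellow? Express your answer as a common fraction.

67/169

Condition on how many of the transferred beads are yellow (from Urn I: 5 yellow of 13; then Urn II has 13 total).
  0 yellow: C(5,0)C(8,3)/C(13,3) = 28/143; then P = 4/13
  1 yellow: C(5,1)C(8,2)/C(13,3) = 70/143; then P = 5/13
  2 yellow: C(5,2)C(8,1)/C(13,3) = 40/143; then P = 6/13
  3 yellow: C(5,3)C(8,0)/C(13,3) = 5/143; then P = 7/13
P(yellow from Urn II) = 67/169 ≈ 0.3964.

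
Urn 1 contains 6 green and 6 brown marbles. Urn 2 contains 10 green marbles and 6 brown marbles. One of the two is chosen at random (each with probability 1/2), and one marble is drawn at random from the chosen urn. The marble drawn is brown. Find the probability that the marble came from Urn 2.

3/7

P(brown | Urn 1) = 1/2; P(brown | Urn 2) = 3/8.
P(brown) = 1/2·1/2 + 1/2·3/8 = 7/16.
By Bayes' rule, P(Urn 2 | brown) = 3/16 / 7/16 = 3/7 ≈ 0.4286.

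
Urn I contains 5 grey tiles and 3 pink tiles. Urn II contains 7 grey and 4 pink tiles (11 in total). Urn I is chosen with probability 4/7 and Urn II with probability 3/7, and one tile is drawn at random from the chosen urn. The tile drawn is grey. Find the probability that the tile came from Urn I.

55/97

P(grey | Urn I) = 5/8; P(grey | Urn II) = 7/11.
P(grey) = 4/7·5/8 + 3/7·7/11 = 97/154.
By Bayes' rule, P(Urn I | grey) = 5/14 / 97/154 = 55/97 ≈ 0.5670.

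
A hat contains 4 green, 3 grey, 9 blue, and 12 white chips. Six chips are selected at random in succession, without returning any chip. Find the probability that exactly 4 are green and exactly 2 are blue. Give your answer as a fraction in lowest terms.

1/10465

Unordered draws without replacement: count favorable combinations over C(28,6).
Favorable = C(4,4) · C(3,0) · C(9,2) · C(12,0) = 36; total = C(28,6) = 376740.
P = 36/376740 = 1/10465 ≈ 0.0001.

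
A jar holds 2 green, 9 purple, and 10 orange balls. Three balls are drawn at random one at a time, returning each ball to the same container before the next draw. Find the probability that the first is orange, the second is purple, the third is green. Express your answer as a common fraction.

20/1029

Multiply the conditional probability of each draw in order, with replacement (the composition resets each draw).
P = (10/21) · (9/21) · (2/21) = 20/1029 ≈ 0.0194.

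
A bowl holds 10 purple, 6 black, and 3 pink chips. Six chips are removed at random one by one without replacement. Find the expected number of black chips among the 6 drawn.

By linearity of expectation, E[X] = Σ P(draw i is black); by symmetry each draw (even without replacement) has P(black) = 6/19.
E[X] = 6 · 6/19 = 36/19 ≈ 1.8947.

36/19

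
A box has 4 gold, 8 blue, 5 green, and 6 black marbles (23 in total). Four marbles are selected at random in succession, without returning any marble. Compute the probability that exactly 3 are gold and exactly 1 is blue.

Unordered draws without replacement: count favorable combinations over C(23,4).
Favorable = C(4,3) · C(8,1) · C(5,0) · C(6,0) = 32; total = C(23,4) = 8855.
P = 32/8855 = 32/8855 ≈ 0.0036.

32/8855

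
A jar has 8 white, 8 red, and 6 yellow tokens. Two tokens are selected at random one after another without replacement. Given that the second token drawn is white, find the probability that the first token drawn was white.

1/3

P(first=white and the second token drawn is white) = (8/22)·(7/21) = 4/33.
P(the second token drawn is white) = Σ over first color = 4/33 + 32/231 + 8/77 = 4/11.
By Bayes, P(first=white | the second token drawn is white) = 4/33 / 4/11 = 1/3 ≈ 0.3333.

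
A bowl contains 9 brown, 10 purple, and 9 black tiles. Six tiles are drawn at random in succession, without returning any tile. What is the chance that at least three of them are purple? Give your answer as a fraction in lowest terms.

Sum the hypergeometric tail for j = 3,…,6 purple tiles.
Favorable = C(10,3)·C(18,3) + C(10,4)·C(18,2) + C(10,5)·C(18,1) + C(10,6)·C(18,0) = 134796; total = C(28,6) = 376740.
P = 134796/376740 = 11233/31395 ≈ 0.3578.

11233/31395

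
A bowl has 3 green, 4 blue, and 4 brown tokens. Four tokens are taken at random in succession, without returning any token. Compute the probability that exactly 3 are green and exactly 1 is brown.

2/165

Unordered draws without replacement: count favorable combinations over C(11,4).
Favorable = C(3,3) · C(4,0) · C(4,1) = 4; total = C(11,4) = 330.
P = 4/330 = 2/165 ≈ 0.0121.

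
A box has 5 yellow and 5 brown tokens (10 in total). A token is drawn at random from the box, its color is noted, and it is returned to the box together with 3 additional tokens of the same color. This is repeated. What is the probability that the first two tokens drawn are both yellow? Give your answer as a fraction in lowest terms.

4/13

After a yellow draw the box holds 8 yellow out of 13.
P = (5/10)·(8/13) = 4/13 ≈ 0.3077.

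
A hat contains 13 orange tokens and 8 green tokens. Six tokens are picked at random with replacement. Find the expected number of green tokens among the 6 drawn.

16/7

By linearity of expectation, E[X] = Σ P(draw i is green); each independent draw has P(green) = 8/21.
E[X] = 6 · 8/21 = 16/7 ≈ 2.2857.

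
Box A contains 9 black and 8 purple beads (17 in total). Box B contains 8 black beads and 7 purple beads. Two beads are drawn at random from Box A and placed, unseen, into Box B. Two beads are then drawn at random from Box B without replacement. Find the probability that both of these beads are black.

Condition on how many of the transferred beads are black (from Box A: 9 black of 17; then Box B has 17 total).
  0 black: C(9,0)C(8,2)/C(17,2) = 7/34; then P = C(8,2)/C(17,2) = 7/34
  1 black: C(9,1)C(8,1)/C(17,2) = 9/17; then P = C(9,2)/C(17,2) = 9/34
  2 black: C(9,2)C(8,0)/C(17,2) = 9/34; then P = C(10,2)/C(17,2) = 45/136
P(both black) = 1249/4624 ≈ 0.2701.

1249/4624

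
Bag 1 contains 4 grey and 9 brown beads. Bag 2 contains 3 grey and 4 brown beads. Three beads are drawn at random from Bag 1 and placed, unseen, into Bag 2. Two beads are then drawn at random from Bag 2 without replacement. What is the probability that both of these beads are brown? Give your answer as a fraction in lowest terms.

68/195

Condition on how many of the transferred beads are brown (from Bag 1: 9 brown of 13; then Bag 2 has 10 total).
  0 brown: C(9,0)C(4,3)/C(13,3) = 2/143; then P = C(4,2)/C(10,2) = 2/15
  1 brown: C(9,1)C(4,2)/C(13,3) = 27/143; then P = C(5,2)/C(10,2) = 2/9
  2 brown: C(9,2)C(4,1)/C(13,3) = 72/143; then P = C(6,2)/C(10,2) = 1/3
  3 brown: C(9,3)C(4,0)/C(13,3) = 42/143; then P = C(7,2)/C(10,2) = 7/15
P(both brown) = 68/195 ≈ 0.3487.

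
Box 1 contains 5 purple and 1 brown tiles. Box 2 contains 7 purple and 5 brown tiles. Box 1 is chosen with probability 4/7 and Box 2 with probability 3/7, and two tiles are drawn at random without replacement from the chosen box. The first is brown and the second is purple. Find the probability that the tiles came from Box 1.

88/193

P(E | Box 1) = 1/6; P(E | Box 2) = 35/132.
P(E) = 4/7·1/6 + 3/7·35/132 = 193/924.
By Bayes' rule, P(Box 1 | E) = 2/21 / 193/924 = 88/193 ≈ 0.4560.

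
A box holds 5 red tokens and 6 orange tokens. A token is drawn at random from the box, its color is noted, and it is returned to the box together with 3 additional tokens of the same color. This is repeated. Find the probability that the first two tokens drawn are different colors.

30/77

Either red then orange, or orange then red; after the first draw the total is 14.
P = (5/11)·(6/14) + (6/11)·(5/14) = 30/77 ≈ 0.3896.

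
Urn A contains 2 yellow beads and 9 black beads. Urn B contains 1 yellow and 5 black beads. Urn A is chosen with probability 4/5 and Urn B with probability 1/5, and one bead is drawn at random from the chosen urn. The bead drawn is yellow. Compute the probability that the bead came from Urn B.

P(yellow | Urn A) = 2/11; P(yellow | Urn B) = 1/6.
P(yellow) = 4/5·2/11 + 1/5·1/6 = 59/330.
By Bayes' rule, P(Urn B | yellow) = 1/30 / 59/330 = 11/59 ≈ 0.1864.

11/59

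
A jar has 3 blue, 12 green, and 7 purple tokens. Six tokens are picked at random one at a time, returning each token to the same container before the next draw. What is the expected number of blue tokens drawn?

9/11

By linearity of expectation, E[X] = Σ P(draw i is blue); each independent draw has P(blue) = 3/22.
E[X] = 6 · 3/22 = 9/11 ≈ 0.8182.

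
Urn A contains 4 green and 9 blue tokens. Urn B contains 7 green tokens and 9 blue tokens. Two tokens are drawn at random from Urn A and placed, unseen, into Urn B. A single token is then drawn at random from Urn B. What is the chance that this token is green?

Condition on how many of the transferred tokens are green (from Urn A: 4 green of 13; then Urn B has 18 total).
  0 green: C(4,0)C(9,2)/C(13,2) = 6/13; then P = 7/18
  1 green: C(4,1)C(9,1)/C(13,2) = 6/13; then P = 8/18
  2 green: C(4,2)C(9,0)/C(13,2) = 1/13; then P = 9/18
P(green from Urn B) = 11/26 ≈ 0.4231.

11/26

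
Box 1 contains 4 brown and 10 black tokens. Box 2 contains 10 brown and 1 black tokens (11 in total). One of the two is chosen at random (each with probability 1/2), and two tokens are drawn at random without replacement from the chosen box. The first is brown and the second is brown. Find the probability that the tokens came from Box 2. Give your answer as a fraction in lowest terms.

P(E | Box 1) = 6/91; P(E | Box 2) = 9/11.
P(E) = 1/2·6/91 + 1/2·9/11 = 885/2002.
By Bayes' rule, P(Box 2 | E) = 9/22 / 885/2002 = 273/295 ≈ 0.9254.

273/295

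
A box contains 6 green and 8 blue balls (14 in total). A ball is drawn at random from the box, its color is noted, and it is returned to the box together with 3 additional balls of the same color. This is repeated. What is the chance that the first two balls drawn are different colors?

48/119

Either green then blue, or blue then green; after the first draw the total is 17.
P = (6/14)·(8/17) + (8/14)·(6/17) = 48/119 ≈ 0.4034.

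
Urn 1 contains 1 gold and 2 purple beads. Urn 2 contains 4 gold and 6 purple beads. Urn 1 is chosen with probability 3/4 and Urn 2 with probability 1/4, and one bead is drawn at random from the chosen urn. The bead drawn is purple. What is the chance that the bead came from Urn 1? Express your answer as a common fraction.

10/13

P(purple | Urn 1) = 2/3; P(purple | Urn 2) = 3/5.
P(purple) = 3/4·2/3 + 1/4·3/5 = 13/20.
By Bayes' rule, P(Urn 1 | purple) = 1/2 / 13/20 = 10/13 ≈ 0.7692.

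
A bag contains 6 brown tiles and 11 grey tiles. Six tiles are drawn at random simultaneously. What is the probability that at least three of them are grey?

2871/3094

Sum the hypergeometric tail for j = 3,…,6 grey tiles.
Favorable = C(11,3)·C(6,3) + C(11,4)·C(6,2) + C(11,5)·C(6,1) + C(11,6)·C(6,0) = 11484; total = C(17,6) = 12376.
P = 11484/12376 = 2871/3094 ≈ 0.9279.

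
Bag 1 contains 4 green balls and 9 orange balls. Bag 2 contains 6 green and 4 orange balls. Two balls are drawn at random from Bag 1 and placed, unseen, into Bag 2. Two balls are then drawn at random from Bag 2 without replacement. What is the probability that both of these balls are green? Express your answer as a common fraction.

Condition on how many of the transferred balls are green (from Bag 1: 4 green of 13; then Bag 2 has 12 total).
  0 green: C(4,0)C(9,2)/C(13,2) = 6/13; then P = C(6,2)/C(12,2) = 5/22
  1 green: C(4,1)C(9,1)/C(13,2) = 6/13; then P = C(7,2)/C(12,2) = 7/22
  2 green: C(4,2)C(9,0)/C(13,2) = 1/13; then P = C(8,2)/C(12,2) = 14/33
P(both green) = 122/429 ≈ 0.2844.

122/429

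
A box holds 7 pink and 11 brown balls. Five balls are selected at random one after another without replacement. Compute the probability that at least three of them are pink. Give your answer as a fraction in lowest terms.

Sum the hypergeometric tail for j = 3,…,5 pink balls.
Favorable = C(7,3)·C(11,2) + C(7,4)·C(11,1) + C(7,5)·C(11,0) = 2331; total = C(18,5) = 8568.
P = 2331/8568 = 37/136 ≈ 0.2721.

37/136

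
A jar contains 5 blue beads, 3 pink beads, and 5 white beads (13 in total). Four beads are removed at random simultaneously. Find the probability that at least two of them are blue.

73/143

Sum the hypergeometric tail for j = 2,…,4 blue beads.
Favorable = C(5,2)·C(8,2) + C(5,3)·C(8,1) + C(5,4)·C(8,0) = 365; total = C(13,4) = 715.
P = 365/715 = 73/143 ≈ 0.5105.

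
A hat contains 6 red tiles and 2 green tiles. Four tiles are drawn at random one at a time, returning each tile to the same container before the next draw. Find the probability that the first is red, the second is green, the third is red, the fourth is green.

Multiply the conditional probability of each draw in order, with replacement (the composition resets each draw).
P = (6/8) · (2/8) · (6/8) · (2/8) = 9/256 ≈ 0.0352.

9/256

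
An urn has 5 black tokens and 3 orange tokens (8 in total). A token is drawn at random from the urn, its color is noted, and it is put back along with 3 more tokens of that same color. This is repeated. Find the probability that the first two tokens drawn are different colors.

15/44

Either orange then black, or black then orange; after the first draw the total is 11.
P = (3/8)·(5/11) + (5/8)·(3/11) = 15/44 ≈ 0.3409.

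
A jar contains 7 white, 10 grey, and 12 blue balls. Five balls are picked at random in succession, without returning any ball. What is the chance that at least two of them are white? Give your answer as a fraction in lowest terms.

Sum the hypergeometric tail for j = 2,…,5 white balls.
Favorable = C(7,2)·C(22,3) + C(7,3)·C(22,2) + C(7,4)·C(22,1) + C(7,5)·C(22,0) = 41216; total = C(29,5) = 118755.
P = 41216/118755 = 5888/16965 ≈ 0.3471.

5888/16965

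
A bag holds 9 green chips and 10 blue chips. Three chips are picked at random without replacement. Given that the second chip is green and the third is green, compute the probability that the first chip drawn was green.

P(first=green and the second chip is green and the third is green) = (9/19)·(8/18)·(7/17) = 28/323.
P(E) = Σ over first color = 28/323 + 40/323 = 4/19.
By Bayes, P(first=green | E) = 28/323 / 4/19 = 7/17 ≈ 0.4118.

7/17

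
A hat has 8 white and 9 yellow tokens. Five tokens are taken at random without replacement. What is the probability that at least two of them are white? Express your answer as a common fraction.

Sum the hypergeometric tail for j = 2,…,5 white tokens.
Favorable = C(8,2)·C(9,3) + C(8,3)·C(9,2) + C(8,4)·C(9,1) + C(8,5)·C(9,0) = 5054; total = C(17,5) = 6188.
P = 5054/6188 = 361/442 ≈ 0.8167.

361/442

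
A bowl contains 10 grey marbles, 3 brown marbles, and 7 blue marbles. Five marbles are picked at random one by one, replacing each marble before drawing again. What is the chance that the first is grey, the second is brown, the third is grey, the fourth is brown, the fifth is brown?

27/32000

Multiply the conditional probability of each draw in order, with replacement (the composition resets each draw).
P = (10/20) · (3/20) · (10/20) · (3/20) · (3/20) = 27/32000 ≈ 0.0008.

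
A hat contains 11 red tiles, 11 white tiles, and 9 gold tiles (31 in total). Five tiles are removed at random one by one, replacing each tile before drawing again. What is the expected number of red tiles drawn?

55/31

By linearity of expectation, E[X] = Σ P(draw i is red); each independent draw has P(red) = 11/31.
E[X] = 5 · 11/31 = 55/31 ≈ 1.7742.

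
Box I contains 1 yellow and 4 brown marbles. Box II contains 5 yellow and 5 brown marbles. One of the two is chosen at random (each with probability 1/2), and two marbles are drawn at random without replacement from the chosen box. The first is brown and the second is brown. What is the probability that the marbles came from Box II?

10/37

P(E | Box I) = 3/5; P(E | Box II) = 2/9.
P(E) = 1/2·3/5 + 1/2·2/9 = 37/90.
By Bayes' rule, P(Box II | E) = 1/9 / 37/90 = 10/37 ≈ 0.2703.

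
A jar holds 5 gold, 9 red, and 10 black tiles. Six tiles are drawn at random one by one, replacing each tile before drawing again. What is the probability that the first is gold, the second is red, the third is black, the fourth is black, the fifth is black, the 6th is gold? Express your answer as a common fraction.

Multiply the conditional probability of each draw in order, with replacement (the composition resets each draw).
P = (5/24) · (9/24) · (10/24) · (10/24) · (10/24) · (5/24) = 3125/2654208 ≈ 0.0012.

3125/2654208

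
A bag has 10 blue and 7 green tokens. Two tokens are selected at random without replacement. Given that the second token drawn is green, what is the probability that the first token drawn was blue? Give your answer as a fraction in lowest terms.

P(first=blue and the second token drawn is green) = (10/17)·(7/16) = 35/136.
P(the second token drawn is green) = Σ over first color = 35/136 + 21/136 = 7/17.
By Bayes, P(first=blue | the second token drawn is green) = 35/136 / 7/17 = 5/8 ≈ 0.6250.

5/8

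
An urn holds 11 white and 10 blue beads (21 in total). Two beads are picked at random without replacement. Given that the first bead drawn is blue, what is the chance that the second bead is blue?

9/20

After removing 1 blue, the urn has 9 blue out of 20 remaining.
P(second is blue | given) = 9/20 ≈ 0.4500.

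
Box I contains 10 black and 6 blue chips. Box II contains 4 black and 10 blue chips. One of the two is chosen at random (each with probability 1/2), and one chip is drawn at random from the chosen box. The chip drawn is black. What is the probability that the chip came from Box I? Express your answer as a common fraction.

35/51

P(black | Box I) = 5/8; P(black | Box II) = 2/7.
P(black) = 1/2·5/8 + 1/2·2/7 = 51/112.
By Bayes' rule, P(Box I | black) = 5/16 / 51/112 = 35/51 ≈ 0.6863.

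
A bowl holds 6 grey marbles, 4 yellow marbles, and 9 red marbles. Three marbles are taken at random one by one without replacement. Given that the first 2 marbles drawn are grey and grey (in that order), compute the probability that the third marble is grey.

After removing 2 grey, the bowl has 4 grey out of 17 remaining.
P(third is grey | given) = 4/17 ≈ 0.2353.

4/17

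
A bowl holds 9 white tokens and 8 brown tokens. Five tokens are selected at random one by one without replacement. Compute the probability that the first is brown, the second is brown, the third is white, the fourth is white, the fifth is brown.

36/1105

Multiply the conditional probability of each draw in order, without replacement, so each draw removes one from its color and from the total.
P = (8/17) · (7/16) · (9/15) · (8/14) · (6/13) = 36/1105 ≈ 0.0326.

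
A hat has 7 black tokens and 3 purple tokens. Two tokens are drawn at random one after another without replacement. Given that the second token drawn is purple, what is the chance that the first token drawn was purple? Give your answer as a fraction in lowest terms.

2/9

P(first=purple and the second token drawn is purple) = (3/10)·(2/9) = 1/15.
P(the second token drawn is purple) = Σ over first color = 7/30 + 1/15 = 3/10.
By Bayes, P(first=purple | the second token drawn is purple) = 1/15 / 3/10 = 2/9 ≈ 0.2222.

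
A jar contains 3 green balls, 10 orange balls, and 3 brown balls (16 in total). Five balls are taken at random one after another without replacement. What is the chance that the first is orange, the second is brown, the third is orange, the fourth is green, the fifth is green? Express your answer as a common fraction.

9/2912

Multiply the conditional probability of each draw in order, without replacement, so each draw removes one from its color and from the total.
P = (10/16) · (3/15) · (9/14) · (3/13) · (2/12) = 9/2912 ≈ 0.0031.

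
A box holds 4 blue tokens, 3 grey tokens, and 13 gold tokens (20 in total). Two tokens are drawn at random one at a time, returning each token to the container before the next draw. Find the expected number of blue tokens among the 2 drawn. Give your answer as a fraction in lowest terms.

2/5

By linearity of expectation, E[X] = Σ P(draw i is blue); each independent draw has P(blue) = 4/20.
E[X] = 2 · 4/20 = 2/5 ≈ 0.4000.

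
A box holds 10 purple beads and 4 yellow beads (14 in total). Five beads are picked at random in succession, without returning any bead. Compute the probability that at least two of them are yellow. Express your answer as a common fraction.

5/11

Sum the hypergeometric tail for j = 2,…,4 yellow beads.
Favorable = C(4,2)·C(10,3) + C(4,3)·C(10,2) + C(4,4)·C(10,1) = 910; total = C(14,5) = 2002.
P = 910/2002 = 5/11 ≈ 0.4545.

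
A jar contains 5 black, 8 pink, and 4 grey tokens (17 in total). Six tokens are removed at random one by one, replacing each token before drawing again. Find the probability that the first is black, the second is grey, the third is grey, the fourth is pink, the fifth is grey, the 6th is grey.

10240/24137569

Multiply the conditional probability of each draw in order, with replacement (the composition resets each draw).
P = (5/17) · (4/17) · (4/17) · (8/17) · (4/17) · (4/17) = 10240/24137569 ≈ 0.0004.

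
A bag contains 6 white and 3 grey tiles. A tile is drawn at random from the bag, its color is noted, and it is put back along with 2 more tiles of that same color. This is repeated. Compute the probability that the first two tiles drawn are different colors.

Either grey then white, or white then grey; after the first draw the total is 11.
P = (3/9)·(6/11) + (6/9)·(3/11) = 4/11 ≈ 0.3636.

4/11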